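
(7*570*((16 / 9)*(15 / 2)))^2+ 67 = 2830240067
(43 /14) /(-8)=-43 /112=-0.38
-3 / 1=-3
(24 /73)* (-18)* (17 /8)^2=-7803 /292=-26.72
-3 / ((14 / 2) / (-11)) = 33 / 7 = 4.71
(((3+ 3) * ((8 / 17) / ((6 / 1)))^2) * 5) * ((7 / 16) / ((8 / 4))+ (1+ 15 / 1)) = 865 / 289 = 2.99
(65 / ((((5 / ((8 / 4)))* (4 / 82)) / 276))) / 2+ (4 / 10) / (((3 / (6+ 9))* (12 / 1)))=441325 / 6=73554.17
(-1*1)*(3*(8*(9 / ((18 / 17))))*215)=-43860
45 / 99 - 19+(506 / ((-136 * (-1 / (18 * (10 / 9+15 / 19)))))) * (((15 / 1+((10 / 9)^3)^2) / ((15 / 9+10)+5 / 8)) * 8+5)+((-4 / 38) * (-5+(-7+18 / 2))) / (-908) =16997294024165254 / 8429598276363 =2016.38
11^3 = 1331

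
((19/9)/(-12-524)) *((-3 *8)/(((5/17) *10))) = 323/10050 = 0.03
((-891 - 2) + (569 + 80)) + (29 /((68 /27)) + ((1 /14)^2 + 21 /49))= -193299 /833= -232.05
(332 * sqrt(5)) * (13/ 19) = 507.94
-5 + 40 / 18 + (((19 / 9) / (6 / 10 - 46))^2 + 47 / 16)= 10810903 / 66781584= 0.16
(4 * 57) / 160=57 / 40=1.42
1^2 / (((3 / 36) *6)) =2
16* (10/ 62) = 80/ 31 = 2.58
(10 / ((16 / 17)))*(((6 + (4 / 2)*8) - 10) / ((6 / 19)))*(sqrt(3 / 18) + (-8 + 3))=-8075 / 4 + 1615*sqrt(6) / 24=-1853.92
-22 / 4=-11 / 2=-5.50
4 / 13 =0.31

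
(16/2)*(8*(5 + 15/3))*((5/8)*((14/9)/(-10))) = -560/9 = -62.22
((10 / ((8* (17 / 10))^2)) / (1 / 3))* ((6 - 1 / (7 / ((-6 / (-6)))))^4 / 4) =1059660375 / 22204448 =47.72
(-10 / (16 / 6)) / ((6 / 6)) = -3.75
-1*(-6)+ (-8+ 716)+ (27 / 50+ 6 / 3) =35827 / 50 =716.54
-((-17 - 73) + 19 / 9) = 791 / 9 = 87.89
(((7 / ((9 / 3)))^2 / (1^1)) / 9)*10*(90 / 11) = 4900 / 99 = 49.49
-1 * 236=-236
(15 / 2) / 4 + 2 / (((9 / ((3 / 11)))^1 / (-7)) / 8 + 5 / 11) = -8611 / 664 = -12.97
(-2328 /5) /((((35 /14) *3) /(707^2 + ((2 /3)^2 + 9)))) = -6982022752 /225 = -31031212.23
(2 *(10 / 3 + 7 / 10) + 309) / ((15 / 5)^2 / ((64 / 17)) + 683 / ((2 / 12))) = 304384 / 3936375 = 0.08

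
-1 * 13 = -13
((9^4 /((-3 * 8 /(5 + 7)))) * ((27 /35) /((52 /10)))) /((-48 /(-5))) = -295245 /5824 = -50.69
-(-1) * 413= 413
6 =6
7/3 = 2.33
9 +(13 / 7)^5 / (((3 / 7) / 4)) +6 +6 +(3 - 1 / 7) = 1657015 / 7203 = 230.05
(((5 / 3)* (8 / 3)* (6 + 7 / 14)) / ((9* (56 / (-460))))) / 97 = -14950 / 54999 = -0.27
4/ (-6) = -2/ 3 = -0.67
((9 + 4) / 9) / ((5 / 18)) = 26 / 5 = 5.20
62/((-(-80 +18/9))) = 31/39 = 0.79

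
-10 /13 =-0.77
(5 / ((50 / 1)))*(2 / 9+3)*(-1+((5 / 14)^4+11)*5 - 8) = 17112523 / 1152480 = 14.85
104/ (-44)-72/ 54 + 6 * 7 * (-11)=-15368/ 33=-465.70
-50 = -50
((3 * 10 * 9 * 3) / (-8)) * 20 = -2025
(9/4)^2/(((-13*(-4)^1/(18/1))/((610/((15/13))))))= 14823/16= 926.44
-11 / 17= -0.65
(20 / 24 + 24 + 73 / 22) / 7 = 929 / 231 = 4.02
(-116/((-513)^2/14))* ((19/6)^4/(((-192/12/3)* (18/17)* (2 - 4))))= -1245811/22674816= -0.05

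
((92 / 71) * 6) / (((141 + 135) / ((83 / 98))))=83 / 3479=0.02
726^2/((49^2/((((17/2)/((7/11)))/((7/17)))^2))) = 1331662916529/5764801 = 230998.94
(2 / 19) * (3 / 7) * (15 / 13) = 90 / 1729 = 0.05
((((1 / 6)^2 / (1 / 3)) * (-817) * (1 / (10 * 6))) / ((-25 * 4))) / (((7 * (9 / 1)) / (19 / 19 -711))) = -58007 / 453600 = -0.13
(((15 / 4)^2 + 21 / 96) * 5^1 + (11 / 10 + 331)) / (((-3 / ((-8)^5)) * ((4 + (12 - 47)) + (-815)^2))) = 1437184 / 216585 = 6.64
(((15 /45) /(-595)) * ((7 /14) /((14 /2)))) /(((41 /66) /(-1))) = 11 /170765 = 0.00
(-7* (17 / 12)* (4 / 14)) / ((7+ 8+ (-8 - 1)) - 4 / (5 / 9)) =85 / 36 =2.36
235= 235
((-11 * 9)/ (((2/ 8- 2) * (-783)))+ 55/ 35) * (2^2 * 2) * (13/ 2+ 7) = 32868/ 203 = 161.91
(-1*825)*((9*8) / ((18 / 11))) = -36300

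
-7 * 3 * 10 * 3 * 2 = -1260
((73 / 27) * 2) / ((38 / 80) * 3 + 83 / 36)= 5840 / 4029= 1.45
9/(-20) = -0.45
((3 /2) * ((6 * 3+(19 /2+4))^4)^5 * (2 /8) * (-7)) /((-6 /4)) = 6790613759064448017536784535660985607 /4194304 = 1619008483663665775665470000000.00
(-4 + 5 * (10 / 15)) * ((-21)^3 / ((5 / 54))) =333396 / 5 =66679.20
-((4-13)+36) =-27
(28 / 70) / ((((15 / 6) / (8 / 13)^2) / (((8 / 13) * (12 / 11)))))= 24576 / 604175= 0.04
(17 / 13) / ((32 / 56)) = 119 / 52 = 2.29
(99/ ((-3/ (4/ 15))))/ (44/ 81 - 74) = 1782/ 14875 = 0.12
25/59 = 0.42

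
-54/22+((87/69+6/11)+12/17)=248/4301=0.06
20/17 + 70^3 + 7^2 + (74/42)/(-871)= 106670422594/310947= 343050.17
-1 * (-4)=4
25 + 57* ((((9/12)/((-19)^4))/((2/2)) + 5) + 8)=21015985/27436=766.00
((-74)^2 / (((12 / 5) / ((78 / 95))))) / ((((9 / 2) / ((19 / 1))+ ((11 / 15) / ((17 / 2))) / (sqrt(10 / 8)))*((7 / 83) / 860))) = 14868809936370000 / 164776787-2166505465238400*sqrt(5) / 164776787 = 60835974.68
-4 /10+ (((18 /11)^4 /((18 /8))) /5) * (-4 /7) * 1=-391598 /512435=-0.76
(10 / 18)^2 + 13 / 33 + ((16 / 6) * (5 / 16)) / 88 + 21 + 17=551879 / 14256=38.71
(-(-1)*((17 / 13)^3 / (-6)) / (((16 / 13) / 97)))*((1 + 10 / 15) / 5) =-476561 / 48672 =-9.79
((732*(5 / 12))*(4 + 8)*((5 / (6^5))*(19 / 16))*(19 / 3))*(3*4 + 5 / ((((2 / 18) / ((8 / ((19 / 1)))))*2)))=492575 / 1296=380.07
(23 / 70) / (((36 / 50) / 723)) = 329.94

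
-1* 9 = -9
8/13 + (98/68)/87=24301/38454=0.63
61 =61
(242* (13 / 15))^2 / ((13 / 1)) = 761332 / 225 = 3383.70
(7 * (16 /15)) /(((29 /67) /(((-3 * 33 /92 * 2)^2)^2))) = 15017317623 /40576945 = 370.09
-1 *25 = -25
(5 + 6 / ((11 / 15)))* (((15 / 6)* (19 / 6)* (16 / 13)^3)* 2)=28211200 / 72501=389.11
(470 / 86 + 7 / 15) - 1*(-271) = 178621 / 645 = 276.93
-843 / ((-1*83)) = 843 / 83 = 10.16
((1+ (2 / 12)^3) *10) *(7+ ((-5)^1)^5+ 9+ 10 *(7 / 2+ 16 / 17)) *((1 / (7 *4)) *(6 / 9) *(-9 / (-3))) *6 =-1345865 / 102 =-13194.75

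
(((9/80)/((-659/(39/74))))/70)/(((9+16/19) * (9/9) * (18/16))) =-741/6383469400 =-0.00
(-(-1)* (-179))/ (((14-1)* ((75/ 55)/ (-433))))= 852577/ 195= 4372.19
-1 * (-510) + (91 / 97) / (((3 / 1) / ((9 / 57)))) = 940021 / 1843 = 510.05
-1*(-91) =91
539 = 539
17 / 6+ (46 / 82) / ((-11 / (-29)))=11669 / 2706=4.31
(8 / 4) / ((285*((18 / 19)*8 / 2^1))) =0.00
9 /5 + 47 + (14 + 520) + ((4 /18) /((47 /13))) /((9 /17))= 11095808 /19035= 582.92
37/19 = 1.95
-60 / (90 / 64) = -128 / 3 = -42.67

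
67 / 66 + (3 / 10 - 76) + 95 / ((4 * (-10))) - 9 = -113599 / 1320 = -86.06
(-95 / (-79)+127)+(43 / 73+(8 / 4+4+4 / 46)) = 17890423 / 132641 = 134.88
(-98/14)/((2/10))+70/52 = -33.65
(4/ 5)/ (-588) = -1/ 735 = -0.00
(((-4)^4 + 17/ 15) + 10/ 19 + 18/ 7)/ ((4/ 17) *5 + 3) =8825737/ 141645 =62.31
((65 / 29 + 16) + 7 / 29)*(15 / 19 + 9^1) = 99696 / 551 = 180.94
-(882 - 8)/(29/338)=-295412/29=-10186.62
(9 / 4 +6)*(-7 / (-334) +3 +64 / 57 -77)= -15257407 / 25384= -601.06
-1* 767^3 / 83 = -451217663 / 83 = -5436357.39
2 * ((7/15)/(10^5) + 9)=13500007/750000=18.00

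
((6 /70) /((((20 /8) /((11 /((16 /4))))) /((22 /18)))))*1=0.12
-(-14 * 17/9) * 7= 1666/9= 185.11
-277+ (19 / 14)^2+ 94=-35507 / 196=-181.16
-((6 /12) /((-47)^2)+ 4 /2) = -8837 /4418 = -2.00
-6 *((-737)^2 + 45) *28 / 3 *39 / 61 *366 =-7118276256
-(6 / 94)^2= -9 / 2209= -0.00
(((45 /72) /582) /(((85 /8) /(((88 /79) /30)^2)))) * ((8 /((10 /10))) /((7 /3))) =7744 /16208969175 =0.00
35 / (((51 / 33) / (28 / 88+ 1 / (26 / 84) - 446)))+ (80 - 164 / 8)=-2201318 / 221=-9960.71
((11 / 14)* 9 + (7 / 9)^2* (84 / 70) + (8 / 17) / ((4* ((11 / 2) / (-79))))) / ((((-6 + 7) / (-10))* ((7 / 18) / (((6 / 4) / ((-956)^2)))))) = -2158579 / 8374395568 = -0.00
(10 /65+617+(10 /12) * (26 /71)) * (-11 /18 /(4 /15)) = -11754490 /8307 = -1415.01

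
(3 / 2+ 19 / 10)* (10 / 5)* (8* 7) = 1904 / 5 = 380.80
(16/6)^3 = 512/27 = 18.96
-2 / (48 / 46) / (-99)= 23 / 1188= 0.02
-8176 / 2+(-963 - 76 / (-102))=-257563 / 51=-5050.25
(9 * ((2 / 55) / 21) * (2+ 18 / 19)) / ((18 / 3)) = 8 / 1045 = 0.01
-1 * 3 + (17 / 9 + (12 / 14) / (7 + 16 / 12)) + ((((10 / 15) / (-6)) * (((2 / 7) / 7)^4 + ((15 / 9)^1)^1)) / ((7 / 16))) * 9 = -43743367588 / 9079561575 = -4.82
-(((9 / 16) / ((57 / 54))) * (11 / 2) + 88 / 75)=-93577 / 22800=-4.10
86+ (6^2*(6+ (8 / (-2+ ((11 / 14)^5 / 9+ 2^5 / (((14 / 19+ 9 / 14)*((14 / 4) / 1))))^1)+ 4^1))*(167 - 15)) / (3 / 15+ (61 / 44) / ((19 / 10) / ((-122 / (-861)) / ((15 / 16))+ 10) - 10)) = 834590490974144299014 / 764305034770297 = 1091959.95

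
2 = 2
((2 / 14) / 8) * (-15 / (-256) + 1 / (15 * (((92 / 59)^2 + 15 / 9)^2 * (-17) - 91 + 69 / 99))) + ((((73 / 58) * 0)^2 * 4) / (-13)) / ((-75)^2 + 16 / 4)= 4815753941571 / 4616553138411520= 0.00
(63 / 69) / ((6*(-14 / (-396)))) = 4.30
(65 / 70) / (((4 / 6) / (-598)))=-11661 / 14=-832.93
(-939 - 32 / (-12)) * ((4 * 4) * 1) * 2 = -89888 / 3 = -29962.67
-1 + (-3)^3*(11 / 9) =-34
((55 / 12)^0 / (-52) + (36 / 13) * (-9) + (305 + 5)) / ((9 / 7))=11529 / 52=221.71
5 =5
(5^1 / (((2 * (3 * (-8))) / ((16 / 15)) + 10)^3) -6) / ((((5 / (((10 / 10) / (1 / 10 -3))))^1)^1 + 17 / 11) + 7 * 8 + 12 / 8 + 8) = -565961 / 4956350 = -0.11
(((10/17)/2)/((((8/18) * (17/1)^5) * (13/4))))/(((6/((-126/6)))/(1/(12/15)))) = -1575/2510307176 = -0.00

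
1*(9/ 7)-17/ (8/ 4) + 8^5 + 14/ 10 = 2293353/ 70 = 32762.19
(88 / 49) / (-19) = -88 / 931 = -0.09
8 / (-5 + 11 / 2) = 16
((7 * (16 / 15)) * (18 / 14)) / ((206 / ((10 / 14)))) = 24 / 721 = 0.03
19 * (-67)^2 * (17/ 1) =1449947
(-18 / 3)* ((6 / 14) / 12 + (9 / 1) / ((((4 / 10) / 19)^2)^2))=-15394168137 / 56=-274895859.59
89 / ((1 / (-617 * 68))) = -3734084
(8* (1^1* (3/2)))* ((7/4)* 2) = 42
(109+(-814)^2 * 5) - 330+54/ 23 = 76193511/ 23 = 3312761.35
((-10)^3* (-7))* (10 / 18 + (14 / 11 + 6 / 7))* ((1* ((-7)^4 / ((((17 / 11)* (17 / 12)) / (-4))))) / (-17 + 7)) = 7149217600 / 867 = 8245925.72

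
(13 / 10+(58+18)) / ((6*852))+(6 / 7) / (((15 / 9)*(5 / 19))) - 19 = -30471137 / 1789200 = -17.03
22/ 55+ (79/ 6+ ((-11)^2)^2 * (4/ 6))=293227/ 30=9774.23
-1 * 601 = -601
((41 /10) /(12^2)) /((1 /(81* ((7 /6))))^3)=30755781 /1280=24027.95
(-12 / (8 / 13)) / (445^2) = -39 / 396050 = -0.00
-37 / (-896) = 37 / 896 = 0.04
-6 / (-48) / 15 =1 / 120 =0.01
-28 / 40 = -7 / 10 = -0.70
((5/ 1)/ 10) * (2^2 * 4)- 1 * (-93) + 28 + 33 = 162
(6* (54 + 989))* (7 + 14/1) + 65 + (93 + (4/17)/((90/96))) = 33551944/255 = 131576.25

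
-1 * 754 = -754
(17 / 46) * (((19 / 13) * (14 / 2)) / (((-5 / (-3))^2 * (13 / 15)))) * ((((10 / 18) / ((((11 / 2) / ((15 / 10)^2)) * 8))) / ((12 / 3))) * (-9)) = -549423 / 5472896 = -0.10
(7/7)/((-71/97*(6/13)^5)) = -65.23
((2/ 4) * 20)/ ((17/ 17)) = 10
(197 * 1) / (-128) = -1.54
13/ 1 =13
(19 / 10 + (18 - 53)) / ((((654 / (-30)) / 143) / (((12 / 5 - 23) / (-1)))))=4875299 / 1090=4472.75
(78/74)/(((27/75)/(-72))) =-7800/37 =-210.81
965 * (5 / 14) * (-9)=-43425 / 14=-3101.79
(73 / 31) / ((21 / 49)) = 511 / 93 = 5.49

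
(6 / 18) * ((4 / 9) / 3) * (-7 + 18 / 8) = -19 / 81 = -0.23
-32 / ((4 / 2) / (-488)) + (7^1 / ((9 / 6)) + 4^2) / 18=210847 / 27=7809.15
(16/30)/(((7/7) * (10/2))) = 8/75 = 0.11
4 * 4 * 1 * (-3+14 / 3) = 80 / 3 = 26.67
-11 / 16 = -0.69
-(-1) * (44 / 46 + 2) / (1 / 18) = 1224 / 23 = 53.22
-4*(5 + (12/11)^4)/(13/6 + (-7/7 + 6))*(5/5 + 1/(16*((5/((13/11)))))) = -251667939/69251930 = -3.63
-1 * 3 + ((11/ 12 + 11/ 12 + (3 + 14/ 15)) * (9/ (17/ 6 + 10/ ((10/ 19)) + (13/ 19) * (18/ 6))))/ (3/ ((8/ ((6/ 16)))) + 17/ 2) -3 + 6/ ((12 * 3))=-252158453/ 45174570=-5.58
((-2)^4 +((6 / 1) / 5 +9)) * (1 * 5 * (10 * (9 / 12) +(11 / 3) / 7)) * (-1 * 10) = -220735 / 21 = -10511.19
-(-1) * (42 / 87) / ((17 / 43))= 602 / 493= 1.22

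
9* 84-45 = 711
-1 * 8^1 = -8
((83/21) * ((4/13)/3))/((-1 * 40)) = -83/8190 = -0.01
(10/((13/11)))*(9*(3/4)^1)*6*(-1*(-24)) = 106920/13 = 8224.62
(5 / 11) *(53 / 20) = 53 / 44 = 1.20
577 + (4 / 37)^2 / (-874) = 345191973 / 598253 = 577.00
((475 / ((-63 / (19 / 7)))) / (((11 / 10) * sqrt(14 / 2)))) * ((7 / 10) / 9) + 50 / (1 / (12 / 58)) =300 / 29 - 9025 * sqrt(7) / 43659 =9.80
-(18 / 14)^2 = -81 / 49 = -1.65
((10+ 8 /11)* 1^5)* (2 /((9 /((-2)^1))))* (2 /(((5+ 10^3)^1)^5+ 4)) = -944 /101499874059684771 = -0.00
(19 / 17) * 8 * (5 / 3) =14.90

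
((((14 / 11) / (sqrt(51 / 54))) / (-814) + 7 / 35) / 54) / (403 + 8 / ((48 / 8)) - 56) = 1 / 94050 - 7 * sqrt(34) / 477203430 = 0.00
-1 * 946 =-946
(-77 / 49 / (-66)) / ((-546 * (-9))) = 1 / 206388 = 0.00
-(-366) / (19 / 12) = 4392 / 19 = 231.16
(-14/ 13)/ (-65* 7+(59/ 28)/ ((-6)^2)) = 14112/ 5961553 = 0.00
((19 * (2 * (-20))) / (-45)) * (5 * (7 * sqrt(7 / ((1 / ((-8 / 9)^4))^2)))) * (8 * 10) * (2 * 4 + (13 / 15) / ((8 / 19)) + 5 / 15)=811677.01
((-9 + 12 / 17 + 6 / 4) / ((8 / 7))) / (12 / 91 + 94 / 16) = -147147 / 148682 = -0.99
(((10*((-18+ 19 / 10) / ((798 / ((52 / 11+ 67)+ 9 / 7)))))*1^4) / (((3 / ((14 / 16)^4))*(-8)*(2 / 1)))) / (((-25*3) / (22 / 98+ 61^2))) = -152818141 / 17121280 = -8.93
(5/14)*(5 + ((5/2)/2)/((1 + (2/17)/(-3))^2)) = 305125/134456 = 2.27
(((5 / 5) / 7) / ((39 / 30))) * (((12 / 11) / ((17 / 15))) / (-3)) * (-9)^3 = 437400 / 17017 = 25.70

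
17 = 17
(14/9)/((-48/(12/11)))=-7/198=-0.04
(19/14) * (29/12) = 551/168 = 3.28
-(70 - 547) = 477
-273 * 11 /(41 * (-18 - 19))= 1.98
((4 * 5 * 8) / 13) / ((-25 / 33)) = -1056 / 65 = -16.25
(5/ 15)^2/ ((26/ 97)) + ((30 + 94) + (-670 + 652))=24901/ 234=106.41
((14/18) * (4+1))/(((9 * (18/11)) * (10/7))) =539/2916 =0.18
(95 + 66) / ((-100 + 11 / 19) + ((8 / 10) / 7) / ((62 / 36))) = -3319015 / 2048197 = -1.62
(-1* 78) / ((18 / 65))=-845 / 3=-281.67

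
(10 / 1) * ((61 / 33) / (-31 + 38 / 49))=-29890 / 48873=-0.61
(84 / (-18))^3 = -2744 / 27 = -101.63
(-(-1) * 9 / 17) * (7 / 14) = 9 / 34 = 0.26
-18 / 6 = -3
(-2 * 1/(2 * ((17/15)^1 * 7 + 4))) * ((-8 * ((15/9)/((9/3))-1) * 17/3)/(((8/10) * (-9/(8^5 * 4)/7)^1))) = 3119513600/14499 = 215153.71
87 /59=1.47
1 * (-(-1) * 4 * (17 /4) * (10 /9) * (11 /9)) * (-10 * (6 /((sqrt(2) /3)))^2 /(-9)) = 37400 /9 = 4155.56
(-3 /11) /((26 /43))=-129 /286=-0.45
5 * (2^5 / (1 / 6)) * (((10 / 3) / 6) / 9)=1600 / 27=59.26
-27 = -27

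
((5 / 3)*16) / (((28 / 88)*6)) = 13.97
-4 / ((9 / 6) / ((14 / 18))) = -56 / 27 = -2.07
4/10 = 2/5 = 0.40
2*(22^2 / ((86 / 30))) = 337.67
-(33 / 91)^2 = -1089 / 8281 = -0.13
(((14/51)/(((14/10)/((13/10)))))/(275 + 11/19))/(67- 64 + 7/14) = 247/934626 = 0.00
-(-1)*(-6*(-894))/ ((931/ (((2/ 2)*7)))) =40.33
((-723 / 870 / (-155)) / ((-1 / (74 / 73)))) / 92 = -8917 / 150942100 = -0.00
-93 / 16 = -5.81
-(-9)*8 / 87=24 / 29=0.83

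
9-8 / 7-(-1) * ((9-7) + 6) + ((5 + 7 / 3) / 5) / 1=1819 / 105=17.32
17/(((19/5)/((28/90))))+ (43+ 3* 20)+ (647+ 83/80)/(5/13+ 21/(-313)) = 1995651943/930240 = 2145.31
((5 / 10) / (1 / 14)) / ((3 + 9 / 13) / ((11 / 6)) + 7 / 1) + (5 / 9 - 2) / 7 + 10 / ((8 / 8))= 858376 / 81207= 10.57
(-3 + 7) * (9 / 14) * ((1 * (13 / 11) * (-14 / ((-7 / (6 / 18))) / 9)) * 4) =208 / 231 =0.90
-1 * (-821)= 821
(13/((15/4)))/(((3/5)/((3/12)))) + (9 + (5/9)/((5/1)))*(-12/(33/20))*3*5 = -98257/99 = -992.49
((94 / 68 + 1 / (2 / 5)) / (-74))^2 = 1089 / 395641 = 0.00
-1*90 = -90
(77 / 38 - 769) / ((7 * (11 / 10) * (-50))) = 5829 / 2926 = 1.99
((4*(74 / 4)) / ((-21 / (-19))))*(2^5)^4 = 1474297856 / 21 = 70204659.81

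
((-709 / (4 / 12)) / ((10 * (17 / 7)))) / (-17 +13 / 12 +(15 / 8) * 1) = 178668 / 28645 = 6.24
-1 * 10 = -10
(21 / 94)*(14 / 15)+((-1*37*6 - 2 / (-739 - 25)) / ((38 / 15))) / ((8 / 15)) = -4478268353 / 27290080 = -164.10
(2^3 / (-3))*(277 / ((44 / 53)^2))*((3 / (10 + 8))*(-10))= 3890465 / 2178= 1786.26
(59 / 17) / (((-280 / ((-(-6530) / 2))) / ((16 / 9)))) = -77054 / 1071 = -71.95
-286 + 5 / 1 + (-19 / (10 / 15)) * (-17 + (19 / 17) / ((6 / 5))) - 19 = 10741 / 68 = 157.96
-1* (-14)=14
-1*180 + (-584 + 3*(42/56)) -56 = -3271/4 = -817.75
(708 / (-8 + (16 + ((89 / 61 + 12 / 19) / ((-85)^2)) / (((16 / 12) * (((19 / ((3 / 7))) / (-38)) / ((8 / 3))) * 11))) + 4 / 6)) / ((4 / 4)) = 11606052150 / 142069579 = 81.69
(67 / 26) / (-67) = -1 / 26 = -0.04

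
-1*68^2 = -4624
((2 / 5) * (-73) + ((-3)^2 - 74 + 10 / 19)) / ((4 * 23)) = -1.02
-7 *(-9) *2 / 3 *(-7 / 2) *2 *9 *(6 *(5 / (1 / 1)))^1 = -79380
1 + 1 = 2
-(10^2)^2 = -10000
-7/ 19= -0.37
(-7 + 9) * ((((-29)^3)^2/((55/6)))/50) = 3568939926/1375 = 2595592.67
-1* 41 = -41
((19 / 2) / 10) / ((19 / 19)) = 19 / 20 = 0.95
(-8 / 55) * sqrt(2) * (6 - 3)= -24 * sqrt(2) / 55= -0.62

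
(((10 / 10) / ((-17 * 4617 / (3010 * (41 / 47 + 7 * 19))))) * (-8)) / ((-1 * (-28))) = 5411120 / 3688983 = 1.47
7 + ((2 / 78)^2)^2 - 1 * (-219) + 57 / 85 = 44573067832 / 196642485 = 226.67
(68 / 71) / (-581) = -68 / 41251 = -0.00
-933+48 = -885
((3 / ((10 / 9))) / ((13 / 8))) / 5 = 108 / 325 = 0.33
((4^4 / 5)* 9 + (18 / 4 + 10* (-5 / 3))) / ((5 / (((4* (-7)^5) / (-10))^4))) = 8591392896796479371672 / 46875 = 183283048464991559.93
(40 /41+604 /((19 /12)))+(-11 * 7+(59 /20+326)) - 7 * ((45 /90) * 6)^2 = 8902401 /15580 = 571.40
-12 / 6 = -2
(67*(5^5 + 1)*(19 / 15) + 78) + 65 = 1327181 / 5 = 265436.20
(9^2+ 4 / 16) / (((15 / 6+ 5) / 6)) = 65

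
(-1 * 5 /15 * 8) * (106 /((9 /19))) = -16112 /27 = -596.74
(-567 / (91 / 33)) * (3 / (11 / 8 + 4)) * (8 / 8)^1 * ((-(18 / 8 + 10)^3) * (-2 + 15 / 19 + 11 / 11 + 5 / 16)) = 29246247261 / 1359488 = 21512.69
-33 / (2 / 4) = -66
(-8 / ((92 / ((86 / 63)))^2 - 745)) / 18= -7396 / 63188091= -0.00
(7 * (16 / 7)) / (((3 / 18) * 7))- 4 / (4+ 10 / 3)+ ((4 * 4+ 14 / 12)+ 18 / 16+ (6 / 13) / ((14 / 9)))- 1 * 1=738911 / 24024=30.76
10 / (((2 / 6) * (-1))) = -30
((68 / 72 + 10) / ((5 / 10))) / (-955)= -0.02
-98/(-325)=98/325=0.30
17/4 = 4.25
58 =58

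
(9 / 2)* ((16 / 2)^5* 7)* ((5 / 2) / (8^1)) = 322560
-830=-830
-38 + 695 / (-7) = -961 / 7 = -137.29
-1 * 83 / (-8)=83 / 8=10.38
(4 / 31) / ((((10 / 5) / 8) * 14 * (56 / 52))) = 52 / 1519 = 0.03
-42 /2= -21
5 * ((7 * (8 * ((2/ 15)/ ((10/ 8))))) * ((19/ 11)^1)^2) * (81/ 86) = 2183328/ 26015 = 83.93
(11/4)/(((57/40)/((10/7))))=1100/399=2.76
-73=-73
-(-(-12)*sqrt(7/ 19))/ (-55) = 0.13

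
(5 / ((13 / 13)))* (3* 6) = 90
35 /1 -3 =32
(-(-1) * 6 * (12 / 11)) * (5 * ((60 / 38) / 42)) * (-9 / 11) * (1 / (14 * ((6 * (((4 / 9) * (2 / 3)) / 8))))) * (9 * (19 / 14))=-164025 / 41503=-3.95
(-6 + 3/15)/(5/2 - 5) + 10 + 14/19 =13.06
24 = 24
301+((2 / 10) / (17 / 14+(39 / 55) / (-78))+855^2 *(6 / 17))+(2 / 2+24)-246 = 2035805949 / 7888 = 258088.99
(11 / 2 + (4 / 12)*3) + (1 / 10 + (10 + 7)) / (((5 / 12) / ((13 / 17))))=32201 / 850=37.88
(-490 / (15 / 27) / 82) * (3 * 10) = -13230 / 41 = -322.68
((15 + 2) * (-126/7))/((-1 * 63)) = 34/7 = 4.86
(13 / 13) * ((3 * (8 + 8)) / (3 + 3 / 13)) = 104 / 7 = 14.86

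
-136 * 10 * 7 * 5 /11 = -47600 /11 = -4327.27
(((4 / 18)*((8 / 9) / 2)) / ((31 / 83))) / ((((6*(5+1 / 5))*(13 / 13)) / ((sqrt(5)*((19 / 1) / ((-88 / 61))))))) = -480985*sqrt(5) / 4308876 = -0.25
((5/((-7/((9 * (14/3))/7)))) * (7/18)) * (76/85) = -76/51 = -1.49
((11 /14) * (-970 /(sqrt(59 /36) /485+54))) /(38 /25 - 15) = 60989373225000 /58250738737219 - 388121250 * sqrt(59) /58250738737219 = 1.05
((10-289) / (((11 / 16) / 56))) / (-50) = 124992 / 275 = 454.52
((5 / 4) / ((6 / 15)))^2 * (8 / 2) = 625 / 16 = 39.06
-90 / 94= -45 / 47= -0.96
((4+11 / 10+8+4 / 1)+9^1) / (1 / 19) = 4959 / 10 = 495.90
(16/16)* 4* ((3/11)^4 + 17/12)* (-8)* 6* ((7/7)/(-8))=499738/14641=34.13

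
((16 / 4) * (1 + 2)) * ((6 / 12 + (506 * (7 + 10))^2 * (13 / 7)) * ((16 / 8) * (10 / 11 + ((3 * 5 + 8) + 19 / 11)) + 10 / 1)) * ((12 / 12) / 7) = 7780067642484 / 539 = 14434262787.54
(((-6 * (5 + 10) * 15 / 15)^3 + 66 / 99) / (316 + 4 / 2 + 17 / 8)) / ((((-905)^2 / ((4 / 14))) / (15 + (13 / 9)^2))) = -0.01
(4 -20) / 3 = -16 / 3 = -5.33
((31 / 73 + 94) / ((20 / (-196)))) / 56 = -48251 / 2920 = -16.52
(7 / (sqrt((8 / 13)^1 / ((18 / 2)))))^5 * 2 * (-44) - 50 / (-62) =25 / 31 - 7592343759 * sqrt(26) / 32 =-1209797154.85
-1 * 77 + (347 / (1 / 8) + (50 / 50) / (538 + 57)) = 1605906 / 595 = 2699.00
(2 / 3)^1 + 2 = 8 / 3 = 2.67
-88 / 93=-0.95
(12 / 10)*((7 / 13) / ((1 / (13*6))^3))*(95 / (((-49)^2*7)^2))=4161456 / 40353607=0.10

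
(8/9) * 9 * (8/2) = 32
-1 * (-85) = 85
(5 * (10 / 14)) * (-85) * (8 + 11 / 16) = -295375 / 112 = -2637.28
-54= -54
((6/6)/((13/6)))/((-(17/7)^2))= -294/3757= -0.08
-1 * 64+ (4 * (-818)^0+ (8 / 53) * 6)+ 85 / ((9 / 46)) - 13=172841 / 477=362.35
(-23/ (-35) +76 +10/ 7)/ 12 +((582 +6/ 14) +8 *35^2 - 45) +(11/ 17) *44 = 24686327/ 2380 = 10372.41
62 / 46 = 31 / 23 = 1.35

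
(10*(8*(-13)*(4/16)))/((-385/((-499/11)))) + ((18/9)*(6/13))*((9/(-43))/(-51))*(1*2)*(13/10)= -94809448/3095785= -30.63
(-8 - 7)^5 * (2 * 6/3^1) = -3037500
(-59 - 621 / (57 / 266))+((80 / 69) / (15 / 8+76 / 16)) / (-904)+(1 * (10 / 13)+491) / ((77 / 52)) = -83523037357 / 31819557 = -2624.90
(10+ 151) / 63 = 23 / 9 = 2.56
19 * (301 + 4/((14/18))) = 40717/7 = 5816.71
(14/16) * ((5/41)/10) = 7/656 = 0.01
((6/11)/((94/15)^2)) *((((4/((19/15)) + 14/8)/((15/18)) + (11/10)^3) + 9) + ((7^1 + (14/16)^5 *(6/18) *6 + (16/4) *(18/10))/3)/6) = 35860638963/151283630080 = 0.24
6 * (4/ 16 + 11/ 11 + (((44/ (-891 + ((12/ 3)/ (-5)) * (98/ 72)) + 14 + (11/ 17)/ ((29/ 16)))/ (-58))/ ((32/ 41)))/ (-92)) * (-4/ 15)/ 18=-1058949754813/ 9504425998080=-0.11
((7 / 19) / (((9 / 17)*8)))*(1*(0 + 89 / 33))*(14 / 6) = 0.55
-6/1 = -6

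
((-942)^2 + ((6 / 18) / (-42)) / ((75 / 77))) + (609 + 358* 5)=1201180039 / 1350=889762.99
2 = 2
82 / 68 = 41 / 34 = 1.21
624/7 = 89.14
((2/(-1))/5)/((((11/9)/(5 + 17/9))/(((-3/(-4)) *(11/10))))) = -93/50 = -1.86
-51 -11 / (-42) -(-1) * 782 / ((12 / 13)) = 5575 / 7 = 796.43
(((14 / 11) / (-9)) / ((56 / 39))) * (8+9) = -221 / 132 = -1.67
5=5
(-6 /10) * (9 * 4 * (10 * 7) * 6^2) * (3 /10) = -81648 /5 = -16329.60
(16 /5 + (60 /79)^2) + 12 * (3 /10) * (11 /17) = 647854 /106097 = 6.11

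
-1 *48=-48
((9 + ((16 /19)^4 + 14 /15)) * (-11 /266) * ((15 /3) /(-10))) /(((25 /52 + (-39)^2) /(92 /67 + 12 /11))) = 481623715352 /1378167225441405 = 0.00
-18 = -18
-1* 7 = -7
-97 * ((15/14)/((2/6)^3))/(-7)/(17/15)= 589275/1666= 353.71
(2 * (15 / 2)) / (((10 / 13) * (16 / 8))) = 9.75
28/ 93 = 0.30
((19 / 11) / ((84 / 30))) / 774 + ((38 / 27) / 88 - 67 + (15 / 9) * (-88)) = -19099658 / 89397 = -213.65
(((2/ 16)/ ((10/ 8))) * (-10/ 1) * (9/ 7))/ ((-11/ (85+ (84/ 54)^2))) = 7081/ 693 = 10.22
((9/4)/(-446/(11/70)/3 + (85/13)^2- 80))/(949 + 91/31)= -119691/49793948200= -0.00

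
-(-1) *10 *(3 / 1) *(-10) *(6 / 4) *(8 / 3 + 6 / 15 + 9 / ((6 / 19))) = -14205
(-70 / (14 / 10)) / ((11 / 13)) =-650 / 11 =-59.09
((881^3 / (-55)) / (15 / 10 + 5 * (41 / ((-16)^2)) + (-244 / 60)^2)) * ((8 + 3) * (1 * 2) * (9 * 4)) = -567169281239040 / 1085101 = -522688008.99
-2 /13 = -0.15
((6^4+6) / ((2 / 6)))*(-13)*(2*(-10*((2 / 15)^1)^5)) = 722176 / 16875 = 42.80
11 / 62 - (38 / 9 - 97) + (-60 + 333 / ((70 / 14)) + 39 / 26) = 140972 / 1395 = 101.06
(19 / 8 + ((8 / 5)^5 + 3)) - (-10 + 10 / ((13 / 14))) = 4904747 / 325000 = 15.09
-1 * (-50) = 50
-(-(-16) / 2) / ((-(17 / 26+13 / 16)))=1664 / 305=5.46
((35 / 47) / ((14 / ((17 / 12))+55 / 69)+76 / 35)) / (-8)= -1436925 / 198374968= -0.01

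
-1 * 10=-10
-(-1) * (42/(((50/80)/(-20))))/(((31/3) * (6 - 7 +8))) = -576/31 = -18.58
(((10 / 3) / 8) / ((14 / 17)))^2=7225 / 28224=0.26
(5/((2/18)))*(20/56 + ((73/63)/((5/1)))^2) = 81533/4410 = 18.49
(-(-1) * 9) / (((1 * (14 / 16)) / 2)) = 144 / 7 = 20.57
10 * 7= 70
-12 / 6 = -2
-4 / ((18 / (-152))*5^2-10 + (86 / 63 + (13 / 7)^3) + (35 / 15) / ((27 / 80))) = -8446032 / 3638933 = -2.32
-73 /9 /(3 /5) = -365 /27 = -13.52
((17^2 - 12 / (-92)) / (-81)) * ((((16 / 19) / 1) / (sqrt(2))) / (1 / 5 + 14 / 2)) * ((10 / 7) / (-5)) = 1000 * sqrt(2) / 16767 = 0.08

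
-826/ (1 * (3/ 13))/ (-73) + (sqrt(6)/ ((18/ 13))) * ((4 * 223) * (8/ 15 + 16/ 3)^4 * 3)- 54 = -1088/ 219 + 347703369728 * sqrt(6)/ 151875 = 5607868.86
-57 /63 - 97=-2056 /21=-97.90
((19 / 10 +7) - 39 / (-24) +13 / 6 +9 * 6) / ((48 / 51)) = 136051 / 1920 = 70.86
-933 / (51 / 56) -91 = -18963 / 17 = -1115.47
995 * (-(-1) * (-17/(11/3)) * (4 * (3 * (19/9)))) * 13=-16712020/11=-1519274.55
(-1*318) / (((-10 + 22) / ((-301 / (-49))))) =-2279 / 14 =-162.79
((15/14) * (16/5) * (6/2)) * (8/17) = 576/119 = 4.84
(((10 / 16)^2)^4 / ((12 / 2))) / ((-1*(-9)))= 390625 / 905969664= 0.00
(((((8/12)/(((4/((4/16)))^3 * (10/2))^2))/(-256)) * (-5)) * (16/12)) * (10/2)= 1/4831838208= 0.00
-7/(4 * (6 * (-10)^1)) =7/240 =0.03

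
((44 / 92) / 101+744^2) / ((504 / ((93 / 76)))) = 5694541187 / 4237152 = 1343.95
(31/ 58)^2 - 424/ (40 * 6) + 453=22783649/ 50460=451.52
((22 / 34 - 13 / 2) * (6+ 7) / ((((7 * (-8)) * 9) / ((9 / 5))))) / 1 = 2587 / 9520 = 0.27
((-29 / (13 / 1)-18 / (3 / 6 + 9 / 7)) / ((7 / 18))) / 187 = -72018 / 425425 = -0.17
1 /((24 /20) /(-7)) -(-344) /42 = 33 /14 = 2.36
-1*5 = -5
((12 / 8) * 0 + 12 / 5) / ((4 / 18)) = 54 / 5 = 10.80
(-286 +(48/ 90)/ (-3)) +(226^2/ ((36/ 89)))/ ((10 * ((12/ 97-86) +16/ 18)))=-2903053657/ 6677460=-434.75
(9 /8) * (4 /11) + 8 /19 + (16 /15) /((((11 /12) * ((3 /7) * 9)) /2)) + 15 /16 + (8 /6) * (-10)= -4948831 /451440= -10.96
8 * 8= 64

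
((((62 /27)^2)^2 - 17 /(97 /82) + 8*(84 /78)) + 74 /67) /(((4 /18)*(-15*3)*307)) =-103956686698 /13784255720469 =-0.01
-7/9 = -0.78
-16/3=-5.33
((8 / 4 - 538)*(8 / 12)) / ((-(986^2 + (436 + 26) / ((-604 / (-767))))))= 323744 / 881341107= 0.00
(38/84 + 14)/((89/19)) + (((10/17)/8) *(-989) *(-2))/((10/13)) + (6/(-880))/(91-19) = 7163740603/37280320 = 192.16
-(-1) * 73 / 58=73 / 58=1.26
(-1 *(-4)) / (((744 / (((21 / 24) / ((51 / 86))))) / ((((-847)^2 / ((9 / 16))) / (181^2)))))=431880218 / 1398468807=0.31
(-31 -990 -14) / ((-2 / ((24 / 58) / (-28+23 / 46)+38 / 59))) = 6126579 / 18821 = 325.52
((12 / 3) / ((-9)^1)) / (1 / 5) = -20 / 9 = -2.22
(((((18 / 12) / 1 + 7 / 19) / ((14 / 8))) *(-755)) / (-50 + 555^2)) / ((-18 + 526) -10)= -10721 / 2039841615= -0.00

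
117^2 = 13689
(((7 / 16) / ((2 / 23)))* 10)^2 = 648025 / 256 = 2531.35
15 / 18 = 5 / 6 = 0.83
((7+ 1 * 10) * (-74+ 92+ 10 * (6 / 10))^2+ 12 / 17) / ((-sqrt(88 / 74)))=-83238 * sqrt(407) / 187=-8980.02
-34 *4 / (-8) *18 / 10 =153 / 5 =30.60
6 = 6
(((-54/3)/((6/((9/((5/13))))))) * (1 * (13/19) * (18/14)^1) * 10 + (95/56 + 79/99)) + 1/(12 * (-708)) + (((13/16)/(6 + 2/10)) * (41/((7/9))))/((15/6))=-26214170877/42813232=-612.29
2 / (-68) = -1 / 34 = -0.03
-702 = -702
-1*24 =-24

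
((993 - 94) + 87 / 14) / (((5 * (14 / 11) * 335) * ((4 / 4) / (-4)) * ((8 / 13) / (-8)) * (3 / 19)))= 34432541 / 246225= 139.84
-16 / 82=-8 / 41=-0.20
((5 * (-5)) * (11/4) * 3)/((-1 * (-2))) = -825/8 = -103.12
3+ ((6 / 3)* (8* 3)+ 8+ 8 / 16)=119 / 2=59.50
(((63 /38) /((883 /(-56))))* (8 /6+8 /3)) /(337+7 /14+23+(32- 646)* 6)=14112 /111516719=0.00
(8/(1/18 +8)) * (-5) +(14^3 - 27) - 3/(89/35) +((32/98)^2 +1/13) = 218403283057/80560753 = 2711.04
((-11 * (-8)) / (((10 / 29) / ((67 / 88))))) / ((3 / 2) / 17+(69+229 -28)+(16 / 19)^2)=11924191 / 16618835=0.72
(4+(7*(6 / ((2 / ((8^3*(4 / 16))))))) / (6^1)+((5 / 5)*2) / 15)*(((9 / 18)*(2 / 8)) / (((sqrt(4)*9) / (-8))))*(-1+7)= -6782 / 45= -150.71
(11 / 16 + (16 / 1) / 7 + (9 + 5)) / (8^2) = 1901 / 7168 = 0.27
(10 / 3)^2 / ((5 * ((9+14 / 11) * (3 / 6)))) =440 / 1017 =0.43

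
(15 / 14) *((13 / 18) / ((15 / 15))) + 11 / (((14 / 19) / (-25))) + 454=6851 / 84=81.56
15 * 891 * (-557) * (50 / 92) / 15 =-12407175 / 46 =-269721.20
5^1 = 5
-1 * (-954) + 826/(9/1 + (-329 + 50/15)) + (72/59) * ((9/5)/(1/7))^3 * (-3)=-892879143/140125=-6372.02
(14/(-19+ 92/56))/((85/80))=-3136/4131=-0.76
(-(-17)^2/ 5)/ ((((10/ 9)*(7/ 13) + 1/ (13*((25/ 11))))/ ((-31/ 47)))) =5241015/ 86903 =60.31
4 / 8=1 / 2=0.50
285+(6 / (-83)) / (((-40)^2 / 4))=4730997 / 16600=285.00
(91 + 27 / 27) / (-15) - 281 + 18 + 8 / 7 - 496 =-80219 / 105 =-763.99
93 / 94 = 0.99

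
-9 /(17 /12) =-108 /17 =-6.35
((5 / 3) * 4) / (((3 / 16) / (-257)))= -82240 / 9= -9137.78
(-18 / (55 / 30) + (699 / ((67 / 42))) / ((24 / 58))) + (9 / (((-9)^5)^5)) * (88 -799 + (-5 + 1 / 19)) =2343658146095345032912910589127 / 2233939004810891511233288166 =1049.11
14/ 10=7/ 5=1.40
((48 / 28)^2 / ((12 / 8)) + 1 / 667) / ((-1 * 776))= -64081 / 25362008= -0.00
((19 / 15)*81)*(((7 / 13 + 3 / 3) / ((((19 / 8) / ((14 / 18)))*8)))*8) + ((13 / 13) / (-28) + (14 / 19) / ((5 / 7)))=1821957 / 34580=52.69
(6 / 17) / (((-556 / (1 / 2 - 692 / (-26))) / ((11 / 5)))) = -4653 / 122876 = -0.04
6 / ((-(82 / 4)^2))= -24 / 1681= -0.01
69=69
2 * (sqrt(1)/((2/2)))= 2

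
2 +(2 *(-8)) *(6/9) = -26/3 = -8.67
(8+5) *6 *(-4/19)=-16.42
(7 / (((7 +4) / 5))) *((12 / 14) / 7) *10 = 300 / 77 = 3.90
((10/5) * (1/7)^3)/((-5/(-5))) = 2/343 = 0.01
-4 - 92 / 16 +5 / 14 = -263 / 28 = -9.39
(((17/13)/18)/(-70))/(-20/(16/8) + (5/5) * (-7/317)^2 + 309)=-1708313/492157738800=-0.00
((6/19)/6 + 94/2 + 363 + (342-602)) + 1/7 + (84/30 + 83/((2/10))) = 377717/665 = 568.00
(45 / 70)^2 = 81 / 196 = 0.41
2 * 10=20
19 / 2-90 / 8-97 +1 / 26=-5133 / 52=-98.71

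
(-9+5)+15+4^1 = 15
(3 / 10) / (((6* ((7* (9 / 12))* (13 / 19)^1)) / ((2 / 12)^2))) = 19 / 49140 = 0.00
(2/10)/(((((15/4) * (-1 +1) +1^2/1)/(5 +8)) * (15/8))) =104/75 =1.39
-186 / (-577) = 186 / 577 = 0.32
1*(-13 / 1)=-13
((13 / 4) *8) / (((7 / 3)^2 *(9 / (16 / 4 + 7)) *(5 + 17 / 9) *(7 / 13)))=16731 / 10633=1.57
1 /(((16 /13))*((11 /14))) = 91 /88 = 1.03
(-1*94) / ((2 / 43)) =-2021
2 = 2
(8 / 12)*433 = 866 / 3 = 288.67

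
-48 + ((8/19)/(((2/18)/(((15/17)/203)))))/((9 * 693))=-727029032/15146439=-48.00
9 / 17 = 0.53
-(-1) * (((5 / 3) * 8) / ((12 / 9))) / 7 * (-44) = -440 / 7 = -62.86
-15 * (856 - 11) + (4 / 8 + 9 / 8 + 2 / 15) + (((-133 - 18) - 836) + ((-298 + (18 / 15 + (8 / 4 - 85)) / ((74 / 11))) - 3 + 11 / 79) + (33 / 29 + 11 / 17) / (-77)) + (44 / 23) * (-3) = -389188244063167 / 27840873480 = -13979.02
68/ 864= 17/ 216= 0.08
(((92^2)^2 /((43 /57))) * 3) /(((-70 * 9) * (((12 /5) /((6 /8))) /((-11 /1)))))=1554465.62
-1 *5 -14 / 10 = -32 / 5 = -6.40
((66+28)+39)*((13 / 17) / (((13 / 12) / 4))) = 6384 / 17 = 375.53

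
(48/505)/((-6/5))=-8/101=-0.08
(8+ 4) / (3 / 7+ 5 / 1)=42 / 19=2.21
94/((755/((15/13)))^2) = 846/3853369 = 0.00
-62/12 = -31/6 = -5.17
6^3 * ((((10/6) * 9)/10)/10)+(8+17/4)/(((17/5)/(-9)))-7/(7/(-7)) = 2371/340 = 6.97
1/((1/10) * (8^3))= 5/256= 0.02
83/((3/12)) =332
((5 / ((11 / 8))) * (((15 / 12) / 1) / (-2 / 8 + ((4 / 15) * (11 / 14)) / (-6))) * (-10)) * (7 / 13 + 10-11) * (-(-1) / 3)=-24.54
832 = 832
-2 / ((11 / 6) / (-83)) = 996 / 11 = 90.55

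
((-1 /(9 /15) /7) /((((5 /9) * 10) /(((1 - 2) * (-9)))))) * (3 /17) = -81 /1190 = -0.07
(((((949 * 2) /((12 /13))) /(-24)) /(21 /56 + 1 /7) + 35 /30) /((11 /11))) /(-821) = 42875 /214281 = 0.20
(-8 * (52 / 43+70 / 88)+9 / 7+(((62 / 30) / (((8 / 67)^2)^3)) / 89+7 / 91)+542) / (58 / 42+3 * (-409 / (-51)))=2186963616066107269 / 6514572528189440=335.70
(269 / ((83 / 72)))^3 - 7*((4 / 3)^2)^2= 588489328684288 / 46314747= 12706305.59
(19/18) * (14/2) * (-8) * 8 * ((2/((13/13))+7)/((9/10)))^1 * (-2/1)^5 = 1361920/9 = 151324.44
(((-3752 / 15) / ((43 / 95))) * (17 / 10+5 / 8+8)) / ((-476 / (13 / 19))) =359723 / 43860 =8.20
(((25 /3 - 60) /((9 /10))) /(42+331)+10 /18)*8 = 32360 /10071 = 3.21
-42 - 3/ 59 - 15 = -3366/ 59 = -57.05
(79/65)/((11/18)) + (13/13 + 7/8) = 3.86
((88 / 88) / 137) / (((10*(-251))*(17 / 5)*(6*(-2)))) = 1 / 14029896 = 0.00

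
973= 973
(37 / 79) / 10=37 / 790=0.05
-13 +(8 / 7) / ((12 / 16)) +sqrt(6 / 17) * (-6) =-241 / 21 - 6 * sqrt(102) / 17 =-15.04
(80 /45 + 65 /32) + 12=4553 /288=15.81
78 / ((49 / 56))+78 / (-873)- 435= -704693 / 2037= -345.95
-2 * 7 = -14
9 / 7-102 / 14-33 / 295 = -1803 / 295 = -6.11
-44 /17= -2.59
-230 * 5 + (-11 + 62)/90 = -34483/30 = -1149.43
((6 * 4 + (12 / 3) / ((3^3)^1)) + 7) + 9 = 1084 / 27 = 40.15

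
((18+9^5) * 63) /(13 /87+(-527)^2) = 323746227 /24162436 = 13.40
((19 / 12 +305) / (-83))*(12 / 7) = -3679 / 581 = -6.33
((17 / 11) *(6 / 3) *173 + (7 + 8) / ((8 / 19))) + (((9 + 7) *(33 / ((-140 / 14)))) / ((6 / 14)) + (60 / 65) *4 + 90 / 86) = 111147133 / 245960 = 451.89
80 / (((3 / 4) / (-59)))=-18880 / 3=-6293.33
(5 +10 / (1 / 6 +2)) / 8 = 125 / 104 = 1.20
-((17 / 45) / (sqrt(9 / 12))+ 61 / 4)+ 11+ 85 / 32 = -2.03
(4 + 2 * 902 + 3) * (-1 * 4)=-7244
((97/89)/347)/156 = 97/4817748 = 0.00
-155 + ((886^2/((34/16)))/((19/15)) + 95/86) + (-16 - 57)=8094856021/27778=291412.49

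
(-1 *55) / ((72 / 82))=-2255 / 36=-62.64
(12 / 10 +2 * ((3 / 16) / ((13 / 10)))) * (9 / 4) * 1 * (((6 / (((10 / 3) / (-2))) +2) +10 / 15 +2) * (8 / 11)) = 9288 / 3575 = 2.60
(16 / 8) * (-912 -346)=-2516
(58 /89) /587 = 0.00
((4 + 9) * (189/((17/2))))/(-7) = -702/17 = -41.29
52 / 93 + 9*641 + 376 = 571537 / 93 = 6145.56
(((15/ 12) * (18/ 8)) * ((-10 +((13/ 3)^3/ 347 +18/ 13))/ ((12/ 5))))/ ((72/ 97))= -2475359975/ 187080192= -13.23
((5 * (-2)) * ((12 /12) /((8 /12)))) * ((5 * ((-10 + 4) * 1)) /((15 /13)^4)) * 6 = 114244 /75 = 1523.25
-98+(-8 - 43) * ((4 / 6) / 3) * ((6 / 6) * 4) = -430 / 3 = -143.33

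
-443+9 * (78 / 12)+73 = -623 / 2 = -311.50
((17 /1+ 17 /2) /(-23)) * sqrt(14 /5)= -51 * sqrt(70) /230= -1.86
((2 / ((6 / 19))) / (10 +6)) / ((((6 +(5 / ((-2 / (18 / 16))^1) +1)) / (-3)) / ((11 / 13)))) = -0.24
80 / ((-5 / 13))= -208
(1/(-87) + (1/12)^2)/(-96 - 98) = 19/810144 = 0.00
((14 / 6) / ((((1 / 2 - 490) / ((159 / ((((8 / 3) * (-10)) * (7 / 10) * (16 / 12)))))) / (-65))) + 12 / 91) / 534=-877829 / 253725472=-0.00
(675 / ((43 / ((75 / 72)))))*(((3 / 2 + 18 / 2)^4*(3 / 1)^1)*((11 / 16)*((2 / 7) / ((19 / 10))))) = 25786096875 / 418304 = 61644.39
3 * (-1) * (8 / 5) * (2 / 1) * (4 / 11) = -192 / 55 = -3.49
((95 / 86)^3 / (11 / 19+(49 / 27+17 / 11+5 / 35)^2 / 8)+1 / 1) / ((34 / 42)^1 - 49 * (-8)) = 3796338771517278 / 910427204001973457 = 0.00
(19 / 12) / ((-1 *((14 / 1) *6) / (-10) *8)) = 95 / 4032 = 0.02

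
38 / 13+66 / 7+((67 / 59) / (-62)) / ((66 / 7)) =271322393 / 21969948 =12.35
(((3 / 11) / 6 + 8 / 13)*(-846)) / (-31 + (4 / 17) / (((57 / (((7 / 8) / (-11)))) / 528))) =25822881 / 1439867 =17.93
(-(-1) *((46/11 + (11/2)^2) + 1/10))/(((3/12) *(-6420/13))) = -923/3300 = -0.28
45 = 45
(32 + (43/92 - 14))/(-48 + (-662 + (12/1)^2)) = -1699/52072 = -0.03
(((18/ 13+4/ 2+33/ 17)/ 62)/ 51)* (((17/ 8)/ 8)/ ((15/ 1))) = 1177/ 39461760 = 0.00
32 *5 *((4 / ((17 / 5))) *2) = 6400 / 17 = 376.47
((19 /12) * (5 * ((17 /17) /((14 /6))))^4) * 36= 2885625 /2401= 1201.84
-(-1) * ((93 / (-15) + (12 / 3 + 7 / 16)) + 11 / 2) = 299 / 80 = 3.74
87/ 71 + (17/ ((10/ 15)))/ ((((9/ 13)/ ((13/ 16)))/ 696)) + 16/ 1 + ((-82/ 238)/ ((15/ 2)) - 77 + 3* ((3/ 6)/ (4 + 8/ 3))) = 21057937217/ 1013880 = 20769.65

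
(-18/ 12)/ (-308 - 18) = 3/ 652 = 0.00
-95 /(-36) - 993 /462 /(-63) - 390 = -835077 /2156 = -387.33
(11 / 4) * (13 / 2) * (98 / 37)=7007 / 148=47.34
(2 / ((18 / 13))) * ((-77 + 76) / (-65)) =1 / 45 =0.02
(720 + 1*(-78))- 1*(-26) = 668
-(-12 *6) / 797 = 72 / 797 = 0.09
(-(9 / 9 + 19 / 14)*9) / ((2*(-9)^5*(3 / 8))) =22 / 45927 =0.00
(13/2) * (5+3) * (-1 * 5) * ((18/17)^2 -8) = 516880/289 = 1788.51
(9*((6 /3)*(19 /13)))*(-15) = -5130 /13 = -394.62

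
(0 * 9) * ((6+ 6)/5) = 0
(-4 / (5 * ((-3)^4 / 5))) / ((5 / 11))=-44 / 405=-0.11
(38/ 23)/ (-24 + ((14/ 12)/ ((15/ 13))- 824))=-3420/ 1753267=-0.00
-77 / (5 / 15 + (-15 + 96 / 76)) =4389 / 764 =5.74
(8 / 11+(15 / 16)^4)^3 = 1263785953496597747 / 374643194001883136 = 3.37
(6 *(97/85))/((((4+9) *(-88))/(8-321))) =91083/48620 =1.87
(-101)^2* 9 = 91809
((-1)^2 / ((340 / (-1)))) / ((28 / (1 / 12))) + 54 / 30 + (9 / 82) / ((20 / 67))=10153039 / 4683840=2.17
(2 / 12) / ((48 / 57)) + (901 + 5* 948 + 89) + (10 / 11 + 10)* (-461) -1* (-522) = 1291601 / 1056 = 1223.11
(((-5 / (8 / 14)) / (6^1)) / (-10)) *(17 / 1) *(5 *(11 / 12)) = 11.36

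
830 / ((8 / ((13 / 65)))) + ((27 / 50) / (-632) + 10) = 971673 / 31600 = 30.75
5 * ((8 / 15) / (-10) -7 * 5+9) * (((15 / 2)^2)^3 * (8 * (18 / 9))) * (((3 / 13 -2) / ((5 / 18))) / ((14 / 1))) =30715048125 / 182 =168764000.69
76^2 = 5776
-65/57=-1.14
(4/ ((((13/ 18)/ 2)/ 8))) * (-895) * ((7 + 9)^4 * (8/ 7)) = -540561899520/ 91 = -5940240654.07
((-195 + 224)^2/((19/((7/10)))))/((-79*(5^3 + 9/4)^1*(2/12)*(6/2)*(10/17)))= -200158/19100225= -0.01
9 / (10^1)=9 / 10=0.90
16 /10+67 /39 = 647 /195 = 3.32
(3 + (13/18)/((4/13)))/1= 385/72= 5.35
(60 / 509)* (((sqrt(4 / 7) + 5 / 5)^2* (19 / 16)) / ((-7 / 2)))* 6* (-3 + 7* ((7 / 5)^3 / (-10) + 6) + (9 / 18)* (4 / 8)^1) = -175540563 / 12470500 - 15958233* sqrt(7) / 3117625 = -27.62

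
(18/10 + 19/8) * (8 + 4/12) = 835/24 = 34.79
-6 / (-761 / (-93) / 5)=-3.67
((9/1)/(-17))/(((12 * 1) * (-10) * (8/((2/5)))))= 3/13600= 0.00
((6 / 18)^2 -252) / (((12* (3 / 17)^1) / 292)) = -34732.68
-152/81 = -1.88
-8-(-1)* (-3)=-11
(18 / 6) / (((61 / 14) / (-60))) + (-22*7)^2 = 1444156 / 61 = 23674.69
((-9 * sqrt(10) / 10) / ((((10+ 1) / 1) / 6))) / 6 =-0.26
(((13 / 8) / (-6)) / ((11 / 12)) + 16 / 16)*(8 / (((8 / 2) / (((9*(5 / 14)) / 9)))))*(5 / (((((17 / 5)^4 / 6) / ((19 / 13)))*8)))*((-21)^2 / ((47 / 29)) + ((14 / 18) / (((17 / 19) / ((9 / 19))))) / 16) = 1247419171875 / 222088352512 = 5.62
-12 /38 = -6 /19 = -0.32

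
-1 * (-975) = 975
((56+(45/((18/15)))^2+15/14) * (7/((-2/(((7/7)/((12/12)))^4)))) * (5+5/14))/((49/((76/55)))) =-11677305/15092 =-773.74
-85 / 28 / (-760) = 17 / 4256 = 0.00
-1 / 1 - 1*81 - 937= -1019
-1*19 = -19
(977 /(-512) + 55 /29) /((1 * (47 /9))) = -1557 /697856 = -0.00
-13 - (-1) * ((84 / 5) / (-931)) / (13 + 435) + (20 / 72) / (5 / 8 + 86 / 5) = -6205767331 / 477938160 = -12.98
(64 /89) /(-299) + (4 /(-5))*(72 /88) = -961516 /1463605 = -0.66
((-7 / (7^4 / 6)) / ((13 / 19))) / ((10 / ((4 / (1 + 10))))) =-228 / 245245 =-0.00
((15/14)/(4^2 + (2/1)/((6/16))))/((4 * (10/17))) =153/7168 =0.02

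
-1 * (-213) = 213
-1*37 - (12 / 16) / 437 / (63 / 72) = -113189 / 3059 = -37.00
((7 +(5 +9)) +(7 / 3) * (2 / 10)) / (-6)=-161 / 45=-3.58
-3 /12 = -1 /4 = -0.25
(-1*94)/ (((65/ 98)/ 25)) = -46060/ 13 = -3543.08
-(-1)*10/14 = 0.71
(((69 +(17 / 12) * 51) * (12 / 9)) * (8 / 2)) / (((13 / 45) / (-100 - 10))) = -3729000 / 13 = -286846.15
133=133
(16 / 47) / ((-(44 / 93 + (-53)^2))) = -1488 / 12280207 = -0.00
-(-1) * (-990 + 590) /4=-100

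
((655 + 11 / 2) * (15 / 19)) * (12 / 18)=6605 / 19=347.63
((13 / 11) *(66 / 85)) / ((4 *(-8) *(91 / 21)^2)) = -27 / 17680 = -0.00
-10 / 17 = -0.59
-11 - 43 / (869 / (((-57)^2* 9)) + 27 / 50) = -72030677 / 832957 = -86.48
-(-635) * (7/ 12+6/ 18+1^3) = 14605/ 12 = 1217.08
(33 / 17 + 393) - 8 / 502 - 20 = 1599806 / 4267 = 374.93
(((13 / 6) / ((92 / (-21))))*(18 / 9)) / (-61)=91 / 5612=0.02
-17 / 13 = -1.31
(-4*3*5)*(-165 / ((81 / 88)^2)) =8518400 / 729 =11685.05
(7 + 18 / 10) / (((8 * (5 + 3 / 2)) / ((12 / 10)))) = 66 / 325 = 0.20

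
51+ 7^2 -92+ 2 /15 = 122 /15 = 8.13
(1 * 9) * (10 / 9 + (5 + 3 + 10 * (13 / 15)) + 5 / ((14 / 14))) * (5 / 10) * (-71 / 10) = -2911 / 4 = -727.75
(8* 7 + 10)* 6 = 396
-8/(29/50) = -400/29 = -13.79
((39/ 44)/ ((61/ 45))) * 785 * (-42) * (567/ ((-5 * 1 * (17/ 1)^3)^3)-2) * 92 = 143473439965836958614/ 36169302331585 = 3966718.48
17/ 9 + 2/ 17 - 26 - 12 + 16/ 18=-5371/ 153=-35.10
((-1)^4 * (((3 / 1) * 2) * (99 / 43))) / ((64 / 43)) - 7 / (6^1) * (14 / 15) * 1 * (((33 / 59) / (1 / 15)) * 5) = -68717 / 1888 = -36.40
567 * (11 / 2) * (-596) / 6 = -309771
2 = 2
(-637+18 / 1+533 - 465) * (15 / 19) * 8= -3480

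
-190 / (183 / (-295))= 56050 / 183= 306.28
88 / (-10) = -44 / 5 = -8.80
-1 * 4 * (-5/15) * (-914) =-3656/3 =-1218.67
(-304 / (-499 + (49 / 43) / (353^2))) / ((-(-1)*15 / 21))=712638871 / 835542270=0.85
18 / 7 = 2.57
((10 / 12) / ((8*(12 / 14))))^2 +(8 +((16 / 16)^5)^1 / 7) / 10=2406779 / 2903040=0.83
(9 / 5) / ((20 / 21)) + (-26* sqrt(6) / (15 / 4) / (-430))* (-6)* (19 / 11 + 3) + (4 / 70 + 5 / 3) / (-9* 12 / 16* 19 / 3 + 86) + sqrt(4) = 1427717 / 363300 -5408* sqrt(6) / 11825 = 2.81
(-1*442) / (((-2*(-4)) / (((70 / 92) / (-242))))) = 7735 / 44528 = 0.17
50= 50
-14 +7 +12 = 5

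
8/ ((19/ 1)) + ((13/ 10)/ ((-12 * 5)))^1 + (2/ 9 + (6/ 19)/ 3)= 0.73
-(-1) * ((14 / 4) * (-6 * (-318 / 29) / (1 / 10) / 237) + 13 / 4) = 118823 / 9164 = 12.97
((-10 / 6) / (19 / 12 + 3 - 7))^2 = 400 / 841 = 0.48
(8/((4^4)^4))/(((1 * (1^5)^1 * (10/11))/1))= 11/5368709120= 0.00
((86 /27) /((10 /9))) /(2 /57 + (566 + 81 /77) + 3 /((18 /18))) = 62909 /12510560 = 0.01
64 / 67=0.96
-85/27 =-3.15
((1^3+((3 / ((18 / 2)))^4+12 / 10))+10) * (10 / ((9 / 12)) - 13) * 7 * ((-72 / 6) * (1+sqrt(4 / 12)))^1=-138488 / 405 - 138488 * sqrt(3) / 1215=-539.37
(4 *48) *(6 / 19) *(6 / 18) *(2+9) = 4224 / 19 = 222.32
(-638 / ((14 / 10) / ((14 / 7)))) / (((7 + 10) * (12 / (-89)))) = 141955 / 357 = 397.63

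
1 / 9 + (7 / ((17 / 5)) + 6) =1250 / 153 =8.17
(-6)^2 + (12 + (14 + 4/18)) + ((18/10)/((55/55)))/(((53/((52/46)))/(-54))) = 3299476/54855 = 60.15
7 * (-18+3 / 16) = -124.69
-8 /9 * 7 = -56 /9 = -6.22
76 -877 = -801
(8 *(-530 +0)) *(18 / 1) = -76320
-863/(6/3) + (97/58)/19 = -237708/551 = -431.41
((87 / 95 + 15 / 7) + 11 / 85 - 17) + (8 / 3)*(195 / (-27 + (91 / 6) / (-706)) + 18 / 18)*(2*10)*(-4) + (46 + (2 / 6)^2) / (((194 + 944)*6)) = 1312.38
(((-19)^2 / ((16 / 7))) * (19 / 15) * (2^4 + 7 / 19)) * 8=785897 / 30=26196.57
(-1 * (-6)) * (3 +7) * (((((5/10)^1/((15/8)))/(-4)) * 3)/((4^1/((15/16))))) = -45/16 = -2.81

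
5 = 5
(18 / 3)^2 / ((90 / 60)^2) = 16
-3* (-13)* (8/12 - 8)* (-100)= 28600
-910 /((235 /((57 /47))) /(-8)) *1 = 82992 /2209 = 37.57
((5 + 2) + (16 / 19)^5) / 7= 18381269 / 17332693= 1.06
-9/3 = -3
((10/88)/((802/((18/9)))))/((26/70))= 175/229372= 0.00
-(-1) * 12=12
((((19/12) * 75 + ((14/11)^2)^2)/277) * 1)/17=0.03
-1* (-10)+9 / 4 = 49 / 4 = 12.25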